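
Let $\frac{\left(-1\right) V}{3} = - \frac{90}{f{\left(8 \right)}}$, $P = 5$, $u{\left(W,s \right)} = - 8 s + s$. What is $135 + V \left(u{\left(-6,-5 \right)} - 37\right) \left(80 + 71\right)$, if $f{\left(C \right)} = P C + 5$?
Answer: $-1677$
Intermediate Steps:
$u{\left(W,s \right)} = - 7 s$
$f{\left(C \right)} = 5 + 5 C$ ($f{\left(C \right)} = 5 C + 5 = 5 + 5 C$)
$V = 6$ ($V = - 3 \left(- \frac{90}{5 + 5 \cdot 8}\right) = - 3 \left(- \frac{90}{5 + 40}\right) = - 3 \left(- \frac{90}{45}\right) = - 3 \left(\left(-90\right) \frac{1}{45}\right) = \left(-3\right) \left(-2\right) = 6$)
$135 + V \left(u{\left(-6,-5 \right)} - 37\right) \left(80 + 71\right) = 135 + 6 \left(\left(-7\right) \left(-5\right) - 37\right) \left(80 + 71\right) = 135 + 6 \left(35 - 37\right) 151 = 135 + 6 \left(\left(-2\right) 151\right) = 135 + 6 \left(-302\right) = 135 - 1812 = -1677$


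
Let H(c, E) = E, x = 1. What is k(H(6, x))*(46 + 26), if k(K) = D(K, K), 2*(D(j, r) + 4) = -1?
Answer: -324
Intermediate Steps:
D(j, r) = -9/2 (D(j, r) = -4 + (1/2)*(-1) = -4 - 1/2 = -9/2)
k(K) = -9/2
k(H(6, x))*(46 + 26) = -9*(46 + 26)/2 = -9/2*72 = -324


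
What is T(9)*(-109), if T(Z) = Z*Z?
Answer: -8829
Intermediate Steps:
T(Z) = Z²
T(9)*(-109) = 9²*(-109) = 81*(-109) = -8829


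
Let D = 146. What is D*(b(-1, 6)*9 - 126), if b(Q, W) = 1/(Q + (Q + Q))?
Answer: -18834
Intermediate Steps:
b(Q, W) = 1/(3*Q) (b(Q, W) = 1/(Q + 2*Q) = 1/(3*Q))
D*(b(-1, 6)*9 - 126) = 146*(((⅓)/(-1))*9 - 126) = 146*(((⅓)*(-1))*9 - 126) = 146*(-⅓*9 - 126) = 146*(-3 - 126) = 146*(-129) = -18834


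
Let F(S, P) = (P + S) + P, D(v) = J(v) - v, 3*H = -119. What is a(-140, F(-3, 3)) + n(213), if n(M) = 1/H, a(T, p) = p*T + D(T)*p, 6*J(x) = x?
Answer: -8333/119 ≈ -70.025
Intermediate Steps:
H = -119/3 (H = (⅓)*(-119) = -119/3 ≈ -39.667)
J(x) = x/6
D(v) = -5*v/6 (D(v) = v/6 - v = -5*v/6)
F(S, P) = S + 2*P
a(T, p) = T*p/6 (a(T, p) = p*T + (-5*T/6)*p = T*p - 5*T*p/6 = T*p/6)
n(M) = -3/119 (n(M) = 1/(-119/3) = -3/119)
a(-140, F(-3, 3)) + n(213) = (⅙)*(-140)*(-3 + 2*3) - 3/119 = (⅙)*(-140)*(-3 + 6) - 3/119 = (⅙)*(-140)*3 - 3/119 = -70 - 3/119 = -8333/119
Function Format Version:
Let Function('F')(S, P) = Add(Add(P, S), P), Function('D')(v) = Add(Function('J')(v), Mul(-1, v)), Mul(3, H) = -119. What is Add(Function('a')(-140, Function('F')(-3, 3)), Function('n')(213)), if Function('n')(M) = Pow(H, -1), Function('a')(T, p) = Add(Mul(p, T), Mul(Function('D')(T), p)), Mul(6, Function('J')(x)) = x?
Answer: Rational(-8333, 119) ≈ -70.025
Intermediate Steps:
H = Rational(-119, 3) (H = Mul(Rational(1, 3), -119) = Rational(-119, 3) ≈ -39.667)
Function('J')(x) = Mul(Rational(1, 6), x)
Function('D')(v) = Mul(Rational(-5, 6), v) (Function('D')(v) = Add(Mul(Rational(1, 6), v), Mul(-1, v)) = Mul(Rational(-5, 6), v))
Function('F')(S, P) = Add(S, Mul(2, P))
Function('a')(T, p) = Mul(Rational(1, 6), T, p) (Function('a')(T, p) = Add(Mul(p, T), Mul(Mul(Rational(-5, 6), T), p)) = Add(Mul(T, p), Mul(Rational(-5, 6), T, p)) = Mul(Rational(1, 6), T, p))
Function('n')(M) = Rational(-3, 119) (Function('n')(M) = Pow(Rational(-119, 3), -1) = Rational(-3, 119))
Add(Function('a')(-140, Function('F')(-3, 3)), Function('n')(213)) = Add(Mul(Rational(1, 6), -140, Add(-3, Mul(2, 3))), Rational(-3, 119)) = Add(Mul(Rational(1, 6), -140, Add(-3, 6)), Rational(-3, 119)) = Add(Mul(Rational(1, 6), -140, 3), Rational(-3, 119)) = Add(-70, Rational(-3, 119)) = Rational(-8333, 119)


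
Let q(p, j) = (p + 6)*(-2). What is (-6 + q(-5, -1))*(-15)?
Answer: 120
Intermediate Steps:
q(p, j) = -12 - 2*p (q(p, j) = (6 + p)*(-2) = -12 - 2*p)
(-6 + q(-5, -1))*(-15) = (-6 + (-12 - 2*(-5)))*(-15) = (-6 + (-12 + 10))*(-15) = (-6 - 2)*(-15) = -8*(-15) = 120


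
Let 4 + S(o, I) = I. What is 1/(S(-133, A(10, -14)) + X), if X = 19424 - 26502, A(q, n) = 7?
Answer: -1/7075 ≈ -0.00014134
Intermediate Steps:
S(o, I) = -4 + I
X = -7078
1/(S(-133, A(10, -14)) + X) = 1/((-4 + 7) - 7078) = 1/(3 - 7078) = 1/(-7075) = -1/7075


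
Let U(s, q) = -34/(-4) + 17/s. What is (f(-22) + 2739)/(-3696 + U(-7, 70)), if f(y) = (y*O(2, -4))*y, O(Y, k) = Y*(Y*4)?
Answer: -146762/51659 ≈ -2.8410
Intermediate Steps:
U(s, q) = 17/2 + 17/s (U(s, q) = -34*(-1/4) + 17/s = 17/2 + 17/s)
O(Y, k) = 4*Y**2 (O(Y, k) = Y*(4*Y) = 4*Y**2)
f(y) = 16*y**2 (f(y) = (y*(4*2**2))*y = (y*(4*4))*y = (y*16)*y = (16*y)*y = 16*y**2)
(f(-22) + 2739)/(-3696 + U(-7, 70)) = (16*(-22)**2 + 2739)/(-3696 + (17/2 + 17/(-7))) = (16*484 + 2739)/(-3696 + (17/2 + 17*(-1/7))) = (7744 + 2739)/(-3696 + (17/2 - 17/7)) = 10483/(-3696 + 85/14) = 10483/(-51659/14) = 10483*(-14/51659) = -146762/51659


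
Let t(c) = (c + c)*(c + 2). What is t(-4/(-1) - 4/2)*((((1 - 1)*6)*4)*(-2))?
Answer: 0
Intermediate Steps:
t(c) = 2*c*(2 + c) (t(c) = (2*c)*(2 + c) = 2*c*(2 + c))
t(-4/(-1) - 4/2)*((((1 - 1)*6)*4)*(-2)) = (2*(-4/(-1) - 4/2)*(2 + (-4/(-1) - 4/2)))*((((1 - 1)*6)*4)*(-2)) = (2*(-4*(-1) - 4*½)*(2 + (-4*(-1) - 4*½)))*(((0*6)*4)*(-2)) = (2*(4 - 2)*(2 + (4 - 2)))*((0*4)*(-2)) = (2*2*(2 + 2))*(0*(-2)) = (2*2*4)*0 = 16*0 = 0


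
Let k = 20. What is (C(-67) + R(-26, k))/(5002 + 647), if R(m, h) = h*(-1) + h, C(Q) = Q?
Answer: -67/5649 ≈ -0.011861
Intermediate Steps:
R(m, h) = 0 (R(m, h) = -h + h = 0)
(C(-67) + R(-26, k))/(5002 + 647) = (-67 + 0)/(5002 + 647) = -67/5649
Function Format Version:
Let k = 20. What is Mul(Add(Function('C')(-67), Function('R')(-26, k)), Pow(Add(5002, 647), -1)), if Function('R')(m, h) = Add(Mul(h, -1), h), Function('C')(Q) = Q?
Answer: Rational(-67, 5649) ≈ -0.011861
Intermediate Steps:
Function('R')(m, h) = 0 (Function('R')(m, h) = Add(Mul(-1, h), h) = 0)
Mul(Add(Function('C')(-67), Function('R')(-26, k)), Pow(Add(5002, 647), -1)) = Mul(Add(-67, 0), Pow(Add(5002, 647), -1)) = Mul(-67, Pow(5649, -1)) = Mul(-67, Rational(1, 5649)) = Rational(-67, 5649)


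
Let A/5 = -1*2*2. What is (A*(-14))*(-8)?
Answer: -2240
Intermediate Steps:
A = -20 (A = 5*(-1*2*2) = 5*(-2*2) = 5*(-4) = -20)
(A*(-14))*(-8) = -20*(-14)*(-8) = 280*(-8) = -2240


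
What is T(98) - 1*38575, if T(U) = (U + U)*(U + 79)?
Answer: -3883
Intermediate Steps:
T(U) = 2*U*(79 + U) (T(U) = (2*U)*(79 + U) = 2*U*(79 + U))
T(98) - 1*38575 = 2*98*(79 + 98) - 1*38575 = 2*98*177 - 38575 = 34692 - 38575 = -3883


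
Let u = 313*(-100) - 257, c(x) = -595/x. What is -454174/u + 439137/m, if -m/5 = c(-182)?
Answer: -360110980084/13411725 ≈ -26850.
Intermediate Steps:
m = -425/26 (m = -(-2975)/(-182) = -(-2975)*(-1)/182 = -5*85/26 = -425/26 ≈ -16.346)
u = -31557 (u = -31300 - 257 = -31557)
-454174/u + 439137/m = -454174/(-31557) + 439137/(-425/26) = -454174*(-1/31557) + 439137*(-26/425) = 454174/31557 - 11417562/425 = -360110980084/13411725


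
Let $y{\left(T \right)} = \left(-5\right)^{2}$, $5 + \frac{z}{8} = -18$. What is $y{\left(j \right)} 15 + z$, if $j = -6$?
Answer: $191$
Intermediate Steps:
$z = -184$ ($z = -40 + 8 \left(-18\right) = -40 - 144 = -184$)
$y{\left(T \right)} = 25$
$y{\left(j \right)} 15 + z = 25 \cdot 15 - 184 = 375 - 184 = 191$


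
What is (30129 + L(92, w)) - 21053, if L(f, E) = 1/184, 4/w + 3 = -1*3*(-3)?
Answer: 1669985/184 ≈ 9076.0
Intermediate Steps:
w = 2/3 (w = 4/(-3 - 1*3*(-3)) = 4/(-3 - 3*(-3)) = 4/(-3 + 9) = 4/6 = 4*(1/6) = 2/3 ≈ 0.66667)
L(f, E) = 1/184
(30129 + L(92, w)) - 21053 = (30129 + 1/184) - 21053 = 5543737/184 - 21053 = 1669985/184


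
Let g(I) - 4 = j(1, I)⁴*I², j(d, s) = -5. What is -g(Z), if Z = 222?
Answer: -30802504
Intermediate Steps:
g(I) = 4 + 625*I² (g(I) = 4 + (-5)⁴*I² = 4 + 625*I²)
-g(Z) = -(4 + 625*222²) = -(4 + 625*49284) = -(4 + 30802500) = -1*30802504 = -30802504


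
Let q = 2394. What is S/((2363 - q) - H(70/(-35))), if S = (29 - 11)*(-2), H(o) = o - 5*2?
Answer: 36/19 ≈ 1.8947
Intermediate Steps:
H(o) = -10 + o (H(o) = o - 10 = -10 + o)
S = -36 (S = 18*(-2) = -36)
S/((2363 - q) - H(70/(-35))) = -36/((2363 - 1*2394) - (-10 + 70/(-35))) = -36/((2363 - 2394) - (-10 + 70*(-1/35))) = -36/(-31 - (-10 - 2)) = -36/(-31 - 1*(-12)) = -36/(-31 + 12) = -36/(-19) = -36*(-1/19) = 36/19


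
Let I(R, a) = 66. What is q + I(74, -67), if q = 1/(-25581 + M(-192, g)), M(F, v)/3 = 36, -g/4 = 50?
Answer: 1681217/25473 ≈ 66.000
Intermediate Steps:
g = -200 (g = -4*50 = -200)
M(F, v) = 108 (M(F, v) = 3*36 = 108)
q = -1/25473 (q = 1/(-25581 + 108) = 1/(-25473) = -1/25473 ≈ -3.9257e-5)
q + I(74, -67) = -1/25473 + 66 = 1681217/25473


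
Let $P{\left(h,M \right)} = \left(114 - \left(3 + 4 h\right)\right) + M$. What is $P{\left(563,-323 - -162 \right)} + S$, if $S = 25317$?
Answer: $23015$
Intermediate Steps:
$P{\left(h,M \right)} = 111 + M - 4 h$ ($P{\left(h,M \right)} = \left(111 - 4 h\right) + M = 111 + M - 4 h$)
$P{\left(563,-323 - -162 \right)} + S = \left(111 - 161 - 2252\right) + 25317 = -2302 + 25317 = 23015$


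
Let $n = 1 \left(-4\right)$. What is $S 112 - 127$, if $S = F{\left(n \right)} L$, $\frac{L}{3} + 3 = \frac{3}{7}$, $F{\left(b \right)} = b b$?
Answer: $-13951$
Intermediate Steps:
$n = -4$
$F{\left(b \right)} = b^{2}$
$L = - \frac{54}{7}$ ($L = -9 + 3 \cdot \frac{3}{7} = -9 + \frac{9}{7} = - \frac{54}{7} \approx -7.7143$)
$S = - \frac{864}{7}$ ($S = \left(-4\right)^{2} \left(- \frac{54}{7}\right) = 16 \left(- \frac{54}{7}\right) = - \frac{864}{7} \approx -123.43$)
$S 112 - 127 = \left(- \frac{864}{7}\right) 112 - 127 = -13824 - 127 = -13951$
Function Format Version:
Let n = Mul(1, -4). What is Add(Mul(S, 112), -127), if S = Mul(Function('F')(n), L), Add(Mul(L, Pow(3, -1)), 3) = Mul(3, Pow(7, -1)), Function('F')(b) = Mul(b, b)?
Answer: -13951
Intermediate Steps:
n = -4
Function('F')(b) = Pow(b, 2)
L = Rational(-54, 7) (L = Add(-9, Mul(3, Mul(3, Pow(7, -1)))) = Add(-9, Mul(3, Mul(3, Rational(1, 7)))) = Add(-9, Mul(3, Rational(3, 7))) = Add(-9, Rational(9, 7)) = Rational(-54, 7) ≈ -7.7143)
S = Rational(-864, 7) (S = Mul(Pow(-4, 2), Rational(-54, 7)) = Mul(16, Rational(-54, 7)) = Rational(-864, 7) ≈ -123.43)
Add(Mul(S, 112), -127) = Add(Mul(Rational(-864, 7), 112), -127) = Add(-13824, -127) = -13951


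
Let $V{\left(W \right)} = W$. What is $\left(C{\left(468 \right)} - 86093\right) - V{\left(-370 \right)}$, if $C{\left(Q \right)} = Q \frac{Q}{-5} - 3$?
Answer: $- \frac{647654}{5} \approx -1.2953 \cdot 10^{5}$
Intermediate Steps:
$C{\left(Q \right)} = -3 - \frac{Q^{2}}{5}$ ($C{\left(Q \right)} = Q Q \left(- \frac{1}{5}\right) - 3 = Q \left(- \frac{Q}{5}\right) - 3 = - \frac{Q^{2}}{5} - 3 = -3 - \frac{Q^{2}}{5}$)
$\left(C{\left(468 \right)} - 86093\right) - V{\left(-370 \right)} = \left(\left(-3 - \frac{468^{2}}{5}\right) - 86093\right) - -370 = \left(\left(-3 - \frac{219024}{5}\right) - 86093\right) + 370 = \left(- \frac{219039}{5} - 86093\right) + 370 = - \frac{649504}{5} + 370 = - \frac{647654}{5}$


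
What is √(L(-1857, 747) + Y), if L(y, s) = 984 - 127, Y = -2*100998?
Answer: I*√201139 ≈ 448.49*I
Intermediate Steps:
Y = -201996
L(y, s) = 857
√(L(-1857, 747) + Y) = √(857 - 201996) = √(-201139) = I*√201139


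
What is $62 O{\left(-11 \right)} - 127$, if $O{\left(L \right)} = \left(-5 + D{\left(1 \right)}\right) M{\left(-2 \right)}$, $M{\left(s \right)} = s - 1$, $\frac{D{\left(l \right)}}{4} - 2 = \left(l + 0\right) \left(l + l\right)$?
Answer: $-2173$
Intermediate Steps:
$D{\left(l \right)} = 8 + 8 l^{2}$ ($D{\left(l \right)} = 8 + 4 \left(l + 0\right) \left(l + l\right) = 8 + 4 l 2 l = 8 + 4 \cdot 2 l^{2} = 8 + 8 l^{2}$)
$M{\left(s \right)} = -1 + s$
$O{\left(L \right)} = -33$ ($O{\left(L \right)} = \left(-5 + \left(8 + 8 \cdot 1^{2}\right)\right) \left(-1 - 2\right) = \left(-5 + \left(8 + 8 \cdot 1\right)\right) \left(-3\right) = \left(-5 + \left(8 + 8\right)\right) \left(-3\right) = \left(-5 + 16\right) \left(-3\right) = 11 \left(-3\right) = -33$)
$62 O{\left(-11 \right)} - 127 = 62 \left(-33\right) - 127 = -2046 - 127 = -2173$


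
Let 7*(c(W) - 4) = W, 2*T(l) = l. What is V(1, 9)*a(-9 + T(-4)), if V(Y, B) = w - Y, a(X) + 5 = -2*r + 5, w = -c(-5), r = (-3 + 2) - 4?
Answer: -300/7 ≈ -42.857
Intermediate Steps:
r = -5 (r = -1 - 4 = -5)
T(l) = l/2
c(W) = 4 + W/7
w = -23/7 (w = -(4 + (⅐)*(-5)) = -(4 - 5/7) = -1*23/7 = -23/7 ≈ -3.2857)
a(X) = 10 (a(X) = -5 + (-2*(-5) + 5) = -5 + (10 + 5) = -5 + 15 = 10)
V(Y, B) = -23/7 - Y
V(1, 9)*a(-9 + T(-4)) = (-23/7 - 1*1)*10 = (-23/7 - 1)*10 = -30/7*10 = -300/7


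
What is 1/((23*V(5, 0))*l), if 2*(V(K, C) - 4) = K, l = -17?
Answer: -2/5083 ≈ -0.00039347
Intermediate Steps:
V(K, C) = 4 + K/2
1/((23*V(5, 0))*l) = 1/((23*(4 + (½)*5))*(-17)) = 1/((23*(4 + 5/2))*(-17)) = 1/((23*(13/2))*(-17)) = 1/((299/2)*(-17)) = 1/(-5083/2) = -2/5083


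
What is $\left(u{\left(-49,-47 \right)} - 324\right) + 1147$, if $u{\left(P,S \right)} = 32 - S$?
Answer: $902$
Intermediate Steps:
$\left(u{\left(-49,-47 \right)} - 324\right) + 1147 = \left(\left(32 - -47\right) - 324\right) + 1147 = \left(\left(32 + 47\right) - 324\right) + 1147 = \left(79 - 324\right) + 1147 = -245 + 1147 = 902$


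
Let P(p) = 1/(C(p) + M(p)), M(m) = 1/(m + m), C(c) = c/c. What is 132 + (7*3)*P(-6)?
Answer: 1704/11 ≈ 154.91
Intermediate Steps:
C(c) = 1
M(m) = 1/(2*m)
P(p) = 1/(1 + 1/(2*p))
132 + (7*3)*P(-6) = 132 + (7*3)*(2*(-6)/(1 + 2*(-6))) = 132 + 21*(2*(-6)/(1 - 12)) = 132 + 21*(2*(-6)/(-11)) = 132 + 21*(2*(-6)*(-1/11)) = 132 + 21*(12/11) = 132 + 252/11 = 1704/11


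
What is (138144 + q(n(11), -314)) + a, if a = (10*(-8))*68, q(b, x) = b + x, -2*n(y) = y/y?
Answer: 264779/2 ≈ 1.3239e+5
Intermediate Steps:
n(y) = -½ (n(y) = -y/(2*y) = -½*1 = -½)
a = -5440 (a = -80*68 = -5440)
(138144 + q(n(11), -314)) + a = (138144 + (-½ - 314)) - 5440 = (138144 - 629/2) - 5440 = 275659/2 - 5440 = 264779/2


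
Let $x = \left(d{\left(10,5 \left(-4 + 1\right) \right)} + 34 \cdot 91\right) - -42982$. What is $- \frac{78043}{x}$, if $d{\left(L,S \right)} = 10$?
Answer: $- \frac{78043}{46086} \approx -1.6934$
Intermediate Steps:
$x = 46086$ ($x = \left(10 + 34 \cdot 91\right) - -42982 = \left(10 + 3094\right) + 42982 = 3104 + 42982 = 46086$)
$- \frac{78043}{x} = - \frac{78043}{46086}$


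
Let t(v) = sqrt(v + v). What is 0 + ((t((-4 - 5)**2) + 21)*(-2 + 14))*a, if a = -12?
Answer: -3024 - 1296*sqrt(2) ≈ -4856.8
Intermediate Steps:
t(v) = sqrt(2)*sqrt(v) (t(v) = sqrt(2*v) = sqrt(2)*sqrt(v))
0 + ((t((-4 - 5)**2) + 21)*(-2 + 14))*a = 0 + ((sqrt(2)*sqrt((-4 - 5)**2) + 21)*(-2 + 14))*(-12) = 0 + ((sqrt(2)*sqrt((-9)**2) + 21)*12)*(-12) = 0 + ((sqrt(2)*sqrt(81) + 21)*12)*(-12) = 0 + ((sqrt(2)*9 + 21)*12)*(-12) = 0 + ((9*sqrt(2) + 21)*12)*(-12) = 0 + ((21 + 9*sqrt(2))*12)*(-12) = 0 + (252 + 108*sqrt(2))*(-12) = 0 + (-3024 - 1296*sqrt(2)) = -3024 - 1296*sqrt(2)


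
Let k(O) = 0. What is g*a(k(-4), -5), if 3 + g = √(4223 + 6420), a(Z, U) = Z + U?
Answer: 15 - 5*√10643 ≈ -500.82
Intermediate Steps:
a(Z, U) = U + Z
g = -3 + √10643 (g = -3 + √(4223 + 6420) = -3 + √10643 ≈ 100.16)
g*a(k(-4), -5) = (-3 + √10643)*(-5 + 0) = (-3 + √10643)*(-5) = 15 - 5*√10643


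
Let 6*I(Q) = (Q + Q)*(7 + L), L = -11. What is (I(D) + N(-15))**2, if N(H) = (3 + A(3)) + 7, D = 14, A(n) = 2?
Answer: 400/9 ≈ 44.444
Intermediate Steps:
I(Q) = -4*Q/3 (I(Q) = ((Q + Q)*(7 - 11))/6 = ((2*Q)*(-4))/6 = (-8*Q)/6 = -4*Q/3)
N(H) = 12 (N(H) = (3 + 2) + 7 = 5 + 7 = 12)
(I(D) + N(-15))**2 = (-4/3*14 + 12)**2 = (-56/3 + 12)**2 = (-20/3)**2 = 400/9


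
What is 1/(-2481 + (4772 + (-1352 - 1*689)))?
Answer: 1/250 ≈ 0.0040000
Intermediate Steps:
1/(-2481 + (4772 + (-1352 - 1*689))) = 1/(-2481 + (4772 + (-1352 - 689))) = 1/(-2481 + (4772 - 2041)) = 1/(-2481 + 2731) = 1/250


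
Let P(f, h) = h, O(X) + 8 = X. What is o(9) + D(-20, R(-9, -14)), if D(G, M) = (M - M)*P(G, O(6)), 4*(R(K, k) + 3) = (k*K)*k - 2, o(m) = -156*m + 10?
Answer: -1394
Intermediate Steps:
O(X) = -8 + X
o(m) = 10 - 156*m
R(K, k) = -7/2 + K*k²/4 (R(K, k) = -3 + ((k*K)*k - 2)/4 = -3 + ((K*k)*k - 2)/4 = -3 + (K*k² - 2)/4 = -3 + (-2 + K*k²)/4 = -3 + (-½ + K*k²/4) = -7/2 + K*k²/4)
D(G, M) = 0 (D(G, M) = (M - M)*(-8 + 6) = 0*(-2) = 0)
o(9) + D(-20, R(-9, -14)) = (10 - 156*9) + 0 = (10 - 1404) + 0 = -1394 + 0 = -1394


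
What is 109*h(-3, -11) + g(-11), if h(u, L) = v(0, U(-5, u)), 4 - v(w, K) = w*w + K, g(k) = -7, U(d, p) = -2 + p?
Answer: 974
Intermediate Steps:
v(w, K) = 4 - K - w² (v(w, K) = 4 - (w*w + K) = 4 - (w² + K) = 4 - (K + w²) = 4 + (-K - w²) = 4 - K - w²)
h(u, L) = 6 - u (h(u, L) = 4 - (-2 + u) - 1*0² = 4 + (2 - u) - 1*0 = 4 + (2 - u) + 0 = 6 - u)
109*h(-3, -11) + g(-11) = 109*(6 - 1*(-3)) - 7 = 109*(6 + 3) - 7 = 109*9 - 7 = 981 - 7 = 974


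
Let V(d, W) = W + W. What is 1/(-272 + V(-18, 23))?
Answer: -1/226 ≈ -0.0044248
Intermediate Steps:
V(d, W) = 2*W
1/(-272 + V(-18, 23)) = 1/(-272 + 2*23) = 1/(-272 + 46) = 1/(-226) = -1/226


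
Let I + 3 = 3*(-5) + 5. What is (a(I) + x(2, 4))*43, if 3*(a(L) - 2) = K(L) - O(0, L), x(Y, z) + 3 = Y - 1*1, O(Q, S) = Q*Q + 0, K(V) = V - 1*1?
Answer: -602/3 ≈ -200.67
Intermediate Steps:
K(V) = -1 + V (K(V) = V - 1 = -1 + V)
O(Q, S) = Q**2 (O(Q, S) = Q**2 + 0 = Q**2)
x(Y, z) = -4 + Y (x(Y, z) = -3 + (Y - 1*1) = -3 + (Y - 1) = -3 + (-1 + Y) = -4 + Y)
I = -13 (I = -3 + (3*(-5) + 5) = -3 + (-15 + 5) = -3 - 10 = -13)
a(L) = 5/3 + L/3 (a(L) = 2 + ((-1 + L) - 1*0**2)/3 = 2 + ((-1 + L) - 1*0)/3 = 2 + ((-1 + L) + 0)/3 = 2 + (-1 + L)/3 = 2 + (-1/3 + L/3) = 5/3 + L/3)
(a(I) + x(2, 4))*43 = ((5/3 + (1/3)*(-13)) + (-4 + 2))*43 = ((5/3 - 13/3) - 2)*43 = (-8/3 - 2)*43 = -14/3*43 = -602/3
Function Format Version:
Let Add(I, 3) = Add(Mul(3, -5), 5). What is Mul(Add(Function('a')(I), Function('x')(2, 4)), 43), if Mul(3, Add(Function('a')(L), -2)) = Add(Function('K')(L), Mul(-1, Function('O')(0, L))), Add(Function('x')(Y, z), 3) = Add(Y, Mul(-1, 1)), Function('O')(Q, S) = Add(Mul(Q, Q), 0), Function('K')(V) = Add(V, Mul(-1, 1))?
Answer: Rational(-602, 3) ≈ -200.67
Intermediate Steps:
Function('K')(V) = Add(-1, V) (Function('K')(V) = Add(V, -1) = Add(-1, V))
Function('O')(Q, S) = Pow(Q, 2) (Function('O')(Q, S) = Add(Pow(Q, 2), 0) = Pow(Q, 2))
Function('x')(Y, z) = Add(-4, Y) (Function('x')(Y, z) = Add(-3, Add(Y, Mul(-1, 1))) = Add(-3, Add(Y, -1)) = Add(-3, Add(-1, Y)) = Add(-4, Y))
I = -13 (I = Add(-3, Add(Mul(3, -5), 5)) = Add(-3, Add(-15, 5)) = Add(-3, -10) = -13)
Function('a')(L) = Add(Rational(5, 3), Mul(Rational(1, 3), L)) (Function('a')(L) = Add(2, Mul(Rational(1, 3), Add(Add(-1, L), Mul(-1, Pow(0, 2))))) = Add(2, Mul(Rational(1, 3), Add(Add(-1, L), Mul(-1, 0)))) = Add(2, Mul(Rational(1, 3), Add(Add(-1, L), 0))) = Add(2, Mul(Rational(1, 3), Add(-1, L))) = Add(2, Add(Rational(-1, 3), Mul(Rational(1, 3), L))) = Add(Rational(5, 3), Mul(Rational(1, 3), L)))
Mul(Add(Function('a')(I), Function('x')(2, 4)), 43) = Mul(Add(Add(Rational(5, 3), Mul(Rational(1, 3), -13)), Add(-4, 2)), 43) = Mul(Add(Add(Rational(5, 3), Rational(-13, 3)), -2), 43) = Mul(Add(Rational(-8, 3), -2), 43) = Mul(Rational(-14, 3), 43) = Rational(-602, 3)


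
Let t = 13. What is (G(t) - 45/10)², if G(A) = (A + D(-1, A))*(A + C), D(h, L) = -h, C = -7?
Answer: 25281/4 ≈ 6320.3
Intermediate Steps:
G(A) = (1 + A)*(-7 + A) (G(A) = (A - 1*(-1))*(A - 7) = (A + 1)*(-7 + A) = (1 + A)*(-7 + A))
(G(t) - 45/10)² = ((-7 + 13² - 6*13) - 45/10)² = ((-7 + 169 - 78) - 45*⅒)² = (84 - 9/2)² = (159/2)² = 25281/4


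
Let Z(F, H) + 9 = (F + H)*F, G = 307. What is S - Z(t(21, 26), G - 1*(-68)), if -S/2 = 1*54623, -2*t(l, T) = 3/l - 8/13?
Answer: -3621302987/33124 ≈ -1.0933e+5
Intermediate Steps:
t(l, T) = 4/13 - 3/(2*l) (t(l, T) = -(3/l - 8/13)/2 = -(-8/13 + 3/l)/2 = 4/13 - 3/(2*l))
S = -109246 (S = -2*54623 = -109246)
Z(F, H) = -9 + F*(F + H) (Z(F, H) = -9 + (F + H)*F = -9 + F*(F + H))
S - Z(t(21, 26), G - 1*(-68)) = -109246 - (-9 + ((1/26)*(-39 + 8*21)/21)² + ((1/26)*(-39 + 8*21)/21)*(307 - 1*(-68))) = -109246 - (-9 + ((1/26)*(1/21)*(-39 + 168))² + ((1/26)*(1/21)*(-39 + 168))*(307 + 68)) = -109246 - (-9 + ((1/26)*(1/21)*129)² + ((1/26)*(1/21)*129)*375) = -109246 - (-9 + (43/182)² + (43/182)*375) = -109246 - (-9 + 1849/33124 + 16125/182) = -109246 - 1*2638483/33124 = -109246 - 2638483/33124 = -3621302987/33124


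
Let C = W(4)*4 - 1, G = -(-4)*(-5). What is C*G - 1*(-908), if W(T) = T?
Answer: 608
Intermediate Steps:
G = -20 (G = -1*20 = -20)
C = 15 (C = 4*4 - 1 = 16 - 1 = 15)
C*G - 1*(-908) = 15*(-20) - 1*(-908) = -300 + 908 = 608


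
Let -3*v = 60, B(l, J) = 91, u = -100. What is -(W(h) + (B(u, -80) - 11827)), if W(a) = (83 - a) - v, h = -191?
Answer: 11442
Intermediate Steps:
v = -20 (v = -⅓*60 = -20)
W(a) = 103 - a (W(a) = (83 - a) - 1*(-20) = (83 - a) + 20 = 103 - a)
-(W(h) + (B(u, -80) - 11827)) = -((103 - 1*(-191)) + (91 - 11827)) = -((103 + 191) - 11736) = -(294 - 11736) = -1*(-11442) = 11442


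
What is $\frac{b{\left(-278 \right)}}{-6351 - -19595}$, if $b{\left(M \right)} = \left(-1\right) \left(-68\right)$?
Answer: $\frac{17}{3311} \approx 0.0051344$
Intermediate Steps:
$b{\left(M \right)} = 68$
$\frac{b{\left(-278 \right)}}{-6351 - -19595} = \frac{68}{-6351 - -19595} = \frac{68}{-6351 + 19595} = \frac{68}{13244} = 68 \cdot \frac{1}{13244} = \frac{17}{3311}$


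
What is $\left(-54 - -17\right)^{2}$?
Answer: $1369$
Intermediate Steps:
$\left(-54 - -17\right)^{2} = \left(-54 + \left(-1 + 18\right)\right)^{2} = \left(-54 + 17\right)^{2} = \left(-37\right)^{2} = 1369$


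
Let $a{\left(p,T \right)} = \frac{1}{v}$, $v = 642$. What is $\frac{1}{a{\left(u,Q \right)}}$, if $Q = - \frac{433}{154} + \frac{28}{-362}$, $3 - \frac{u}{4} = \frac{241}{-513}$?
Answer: $642$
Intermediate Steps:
$u = \frac{7120}{513}$ ($u = 12 - 4 \frac{241}{-513} = 12 - 4 \cdot 241 \left(- \frac{1}{513}\right) = 12 - - \frac{964}{513} = 12 + \frac{964}{513} = \frac{7120}{513} \approx 13.879$)
$Q = - \frac{80529}{27874}$ ($Q = \left(-433\right) \frac{1}{154} + 28 \left(- \frac{1}{362}\right) = - \frac{433}{154} - \frac{14}{181} = - \frac{80529}{27874} \approx -2.889$)
$a{\left(p,T \right)} = \frac{1}{642}$
$\frac{1}{a{\left(u,Q \right)}} = \frac{1}{\frac{1}{642}} = 642$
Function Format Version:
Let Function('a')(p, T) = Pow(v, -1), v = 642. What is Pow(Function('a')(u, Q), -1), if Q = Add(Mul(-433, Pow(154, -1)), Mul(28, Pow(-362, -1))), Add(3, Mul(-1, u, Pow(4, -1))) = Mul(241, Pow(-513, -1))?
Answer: 642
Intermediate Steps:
u = Rational(7120, 513) (u = Add(12, Mul(-4, Mul(241, Pow(-513, -1)))) = Add(12, Mul(-4, Mul(241, Rational(-1, 513)))) = Add(12, Mul(-4, Rational(-241, 513))) = Add(12, Rational(964, 513)) = Rational(7120, 513) ≈ 13.879)
Q = Rational(-80529, 27874) (Q = Add(Mul(-433, Rational(1, 154)), Mul(28, Rational(-1, 362))) = Add(Rational(-433, 154), Rational(-14, 181)) = Rational(-80529, 27874) ≈ -2.8890)
Function('a')(p, T) = Rational(1, 642) (Function('a')(p, T) = Pow(642, -1) = Rational(1, 642))
Pow(Function('a')(u, Q), -1) = Pow(Rational(1, 642), -1) = 642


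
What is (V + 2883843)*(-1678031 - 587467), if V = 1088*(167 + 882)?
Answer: -9118980602190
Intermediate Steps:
V = 1141312 (V = 1088*1049 = 1141312)
(V + 2883843)*(-1678031 - 587467) = (1141312 + 2883843)*(-1678031 - 587467) = 4025155*(-2265498) = -9118980602190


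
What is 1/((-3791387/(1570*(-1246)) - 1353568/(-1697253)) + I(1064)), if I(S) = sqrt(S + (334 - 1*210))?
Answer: -30156780538258550241967860/13013693376816681404202830159 + 66142378744847601099573600*sqrt(33)/13013693376816681404202830159 ≈ 0.026880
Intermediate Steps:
I(S) = sqrt(124 + S) (I(S) = sqrt(S + (334 - 210)) = sqrt(S + 124) = sqrt(124 + S))
1/((-3791387/(1570*(-1246)) - 1353568/(-1697253)) + I(1064)) = 1/((-3791387/(1570*(-1246)) - 1353568/(-1697253)) + sqrt(124 + 1064)) = 1/((-3791387/(-1956220) - 1353568*(-1/1697253)) + sqrt(1188)) = 1/((-3791387*(-1/1956220) + 1353568/1697253) + 6*sqrt(33)) = 1/((3791387/1956220 + 1353568/1697253) + 6*sqrt(33)) = 1/(9082819752871/3320200263660 + 6*sqrt(33))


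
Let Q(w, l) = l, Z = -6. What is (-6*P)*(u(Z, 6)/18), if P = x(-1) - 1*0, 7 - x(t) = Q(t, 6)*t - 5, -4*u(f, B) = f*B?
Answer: -54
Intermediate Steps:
u(f, B) = -B*f/4 (u(f, B) = -f*B/4 = -B*f/4)
x(t) = 12 - 6*t (x(t) = 7 - (6*t - 5) = 7 - (-5 + 6*t) = 7 + (5 - 6*t) = 12 - 6*t)
P = 18 (P = (12 - 6*(-1)) - 1*0 = (12 + 6) + 0 = 18 + 0 = 18)
(-6*P)*(u(Z, 6)/18) = (-6*18)*(-¼*6*(-6)/18) = -972/18 = -108*½ = -54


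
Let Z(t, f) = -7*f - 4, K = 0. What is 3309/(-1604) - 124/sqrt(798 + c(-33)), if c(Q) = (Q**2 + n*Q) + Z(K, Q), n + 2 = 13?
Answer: -3309/1604 - 124*sqrt(1751)/1751 ≈ -5.0263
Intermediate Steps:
n = 11 (n = -2 + 13 = 11)
Z(t, f) = -4 - 7*f
c(Q) = -4 + Q**2 + 4*Q (c(Q) = (Q**2 + 11*Q) + (-4 - 7*Q) = -4 + Q**2 + 4*Q)
3309/(-1604) - 124/sqrt(798 + c(-33)) = 3309/(-1604) - 124/sqrt(798 + (-4 + (-33)**2 + 4*(-33))) = 3309*(-1/1604) - 124/sqrt(798 + (-4 + 1089 - 132)) = -3309/1604 - 124/sqrt(798 + 953) = -3309/1604 - 124*sqrt(1751)/1751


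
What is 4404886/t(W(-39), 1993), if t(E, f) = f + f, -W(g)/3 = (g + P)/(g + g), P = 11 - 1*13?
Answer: 2202443/1993 ≈ 1105.1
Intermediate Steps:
P = -2 (P = 11 - 13 = -2)
W(g) = -3*(-2 + g)/(2*g) (W(g) = -3*(g - 2)/(g + g) = -3*(-2 + g)/(2*g))
t(E, f) = 2*f
4404886/t(W(-39), 1993) = 4404886/((2*1993)) = 4404886/3986 = 4404886*(1/3986) = 2202443/1993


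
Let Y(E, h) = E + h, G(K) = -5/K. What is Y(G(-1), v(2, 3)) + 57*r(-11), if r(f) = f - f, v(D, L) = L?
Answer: 8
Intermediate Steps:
r(f) = 0
Y(G(-1), v(2, 3)) + 57*r(-11) = (-5/(-1) + 3) + 57*0 = (-5*(-1) + 3) + 0 = (5 + 3) + 0 = 8 + 0 = 8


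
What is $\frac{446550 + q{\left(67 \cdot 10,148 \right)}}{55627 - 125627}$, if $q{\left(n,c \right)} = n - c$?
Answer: $- \frac{27942}{4375} \approx -6.3867$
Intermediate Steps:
$\frac{446550 + q{\left(67 \cdot 10,148 \right)}}{55627 - 125627} = \frac{446550 + \left(67 \cdot 10 - 148\right)}{55627 - 125627} = \frac{446550 + \left(670 - 148\right)}{-70000} = \left(446550 + 522\right) \left(- \frac{1}{70000}\right) = 447072 \left(- \frac{1}{70000}\right) = - \frac{27942}{4375}$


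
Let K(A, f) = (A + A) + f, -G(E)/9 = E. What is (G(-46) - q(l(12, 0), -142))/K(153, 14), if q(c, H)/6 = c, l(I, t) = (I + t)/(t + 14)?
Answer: 1431/1120 ≈ 1.2777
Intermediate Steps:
l(I, t) = (I + t)/(14 + t)
G(E) = -9*E
q(c, H) = 6*c
K(A, f) = f + 2*A (K(A, f) = 2*A + f = f + 2*A)
(G(-46) - q(l(12, 0), -142))/K(153, 14) = (-9*(-46) - 6*(12 + 0)/(14 + 0))/(14 + 2*153) = (414 - 6*12/14)/(14 + 306) = (414 - 6*(1/14)*12)/320 = (414 - 6*6/7)*(1/320) = (414 - 1*36/7)*(1/320) = (414 - 36/7)*(1/320) = (2862/7)*(1/320) = 1431/1120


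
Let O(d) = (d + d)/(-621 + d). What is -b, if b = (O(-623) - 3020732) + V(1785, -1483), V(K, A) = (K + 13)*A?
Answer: 3537416629/622 ≈ 5.6872e+6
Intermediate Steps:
V(K, A) = A*(13 + K) (V(K, A) = (13 + K)*A = A*(13 + K))
O(d) = 2*d/(-621 + d) (O(d) = (2*d)/(-621 + d) = 2*d/(-621 + d))
b = -3537416629/622 (b = (2*(-623)/(-621 - 623) - 3020732) - 1483*(13 + 1785) = (2*(-623)/(-1244) - 3020732) - 1483*1798 = (2*(-623)*(-1/1244) - 3020732) - 2666434 = (623/622 - 3020732) - 2666434 = -1878894681/622 - 2666434 = -3537416629/622 ≈ -5.6872e+6)
-b = -1*(-3537416629/622) = 3537416629/622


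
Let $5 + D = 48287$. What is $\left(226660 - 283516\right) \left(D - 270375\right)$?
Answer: $12627319608$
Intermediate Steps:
$D = 48282$ ($D = -5 + 48287 = 48282$)
$\left(226660 - 283516\right) \left(D - 270375\right) = \left(226660 - 283516\right) \left(48282 - 270375\right) = \left(-56856\right) \left(-222093\right) = 12627319608$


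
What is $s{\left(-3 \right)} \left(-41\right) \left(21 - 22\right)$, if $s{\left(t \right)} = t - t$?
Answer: $0$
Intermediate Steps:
$s{\left(t \right)} = 0$
$s{\left(-3 \right)} \left(-41\right) \left(21 - 22\right) = 0 \left(-41\right) \left(21 - 22\right) = 0 \left(21 - 22\right) = 0 \left(-1\right) = 0$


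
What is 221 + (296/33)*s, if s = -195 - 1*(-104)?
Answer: -19643/33 ≈ -595.24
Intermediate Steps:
s = -91 (s = -195 + 104 = -91)
221 + (296/33)*s = 221 + (296/33)*(-91) = 221 - 26936/33 = -19643/33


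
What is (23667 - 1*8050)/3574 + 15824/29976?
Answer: 65586271/13391778 ≈ 4.8975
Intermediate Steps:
(23667 - 1*8050)/3574 + 15824/29976 = (23667 - 8050)*(1/3574) + 15824*(1/29976) = 15617*(1/3574) + 1978/3747 = 15617/3574 + 1978/3747 = 65586271/13391778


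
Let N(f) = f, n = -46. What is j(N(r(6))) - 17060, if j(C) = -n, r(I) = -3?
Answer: -17014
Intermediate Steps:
j(C) = 46 (j(C) = -1*(-46) = 46)
j(N(r(6))) - 17060 = 46 - 17060 = -17014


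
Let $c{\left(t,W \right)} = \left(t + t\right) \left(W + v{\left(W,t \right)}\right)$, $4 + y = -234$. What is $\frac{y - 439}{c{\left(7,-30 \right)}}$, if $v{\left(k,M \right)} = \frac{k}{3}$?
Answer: $\frac{677}{560} \approx 1.2089$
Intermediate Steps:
$y = -238$ ($y = -4 - 234 = -238$)
$v{\left(k,M \right)} = \frac{k}{3}$ ($v{\left(k,M \right)} = k \frac{1}{3} = \frac{k}{3}$)
$c{\left(t,W \right)} = \frac{8 W t}{3}$ ($c{\left(t,W \right)} = \left(t + t\right) \left(W + \frac{W}{3}\right) = 2 t \frac{4 W}{3} = \frac{8 W t}{3}$)
$\frac{y - 439}{c{\left(7,-30 \right)}} = \frac{-238 - 439}{\frac{8}{3} \left(-30\right) 7} = - \frac{677}{-560} = \left(-677\right) \left(- \frac{1}{560}\right) = \frac{677}{560}$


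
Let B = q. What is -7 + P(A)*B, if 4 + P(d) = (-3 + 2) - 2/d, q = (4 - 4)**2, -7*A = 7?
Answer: -7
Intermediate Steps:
A = -1 (A = -1/7*7 = -1)
q = 0 (q = 0**2 = 0)
P(d) = -5 - 2/d (P(d) = -4 + ((-3 + 2) - 2/d) = -4 + (-1 - 2/d) = -5 - 2/d)
B = 0
-7 + P(A)*B = -7 + (-5 - 2/(-1))*0 = -7 + (-5 - 2*(-1))*0 = -7 + (-5 + 2)*0 = -7 - 3*0 = -7 + 0 = -7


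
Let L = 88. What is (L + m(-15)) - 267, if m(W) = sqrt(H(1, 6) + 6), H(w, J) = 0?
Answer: -179 + sqrt(6) ≈ -176.55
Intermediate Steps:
m(W) = sqrt(6) (m(W) = sqrt(0 + 6) = sqrt(6))
(L + m(-15)) - 267 = (88 + sqrt(6)) - 267 = -179 + sqrt(6)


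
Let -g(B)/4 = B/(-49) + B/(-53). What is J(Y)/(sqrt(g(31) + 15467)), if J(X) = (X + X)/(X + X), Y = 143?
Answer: 7*sqrt(2129563691)/40180447 ≈ 0.0080395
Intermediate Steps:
g(B) = 408*B/2597 (g(B) = -4*(B/(-49) + B/(-53)) = -4*(B*(-1/49) + B*(-1/53)) = -4*(-B/49 - B/53) = -(-408)*B/2597 = 408*B/2597)
J(X) = 1 (J(X) = (2*X)/((2*X)) = (2*X)*(1/(2*X)) = 1)
J(Y)/(sqrt(g(31) + 15467)) = 1/sqrt((408/2597)*31 + 15467) = 1/sqrt(12648/2597 + 15467) = 1/sqrt(40180447/2597) = 1/(sqrt(2129563691)/371) = 1*(7*sqrt(2129563691)/40180447) = 7*sqrt(2129563691)/40180447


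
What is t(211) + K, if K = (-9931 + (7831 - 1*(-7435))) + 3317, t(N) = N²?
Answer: 53173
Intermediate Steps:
K = 8652 (K = (-9931 + (7831 + 7435)) + 3317 = (-9931 + 15266) + 3317 = 5335 + 3317 = 8652)
t(211) + K = 211² + 8652 = 44521 + 8652 = 53173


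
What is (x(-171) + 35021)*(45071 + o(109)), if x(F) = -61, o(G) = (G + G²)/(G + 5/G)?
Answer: 9387123863680/5943 ≈ 1.5795e+9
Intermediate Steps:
o(G) = (G + G²)/(G + 5/G)
(x(-171) + 35021)*(45071 + o(109)) = (-61 + 35021)*(45071 + 109²*(1 + 109)/(5 + 109²)) = 34960*(45071 + 11881*110/(5 + 11881)) = 34960*(45071 + 11881*110/11886) = 34960*(45071 + 11881*(1/11886)*110) = 34960*(45071 + 653455/5943) = 34960*(268510408/5943) = 9387123863680/5943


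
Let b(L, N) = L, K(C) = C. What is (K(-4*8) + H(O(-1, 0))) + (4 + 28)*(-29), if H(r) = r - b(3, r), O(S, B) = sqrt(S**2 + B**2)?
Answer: -962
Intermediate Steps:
O(S, B) = sqrt(B**2 + S**2)
H(r) = -3 + r (H(r) = r - 1*3 = r - 3 = -3 + r)
(K(-4*8) + H(O(-1, 0))) + (4 + 28)*(-29) = (-4*8 + (-3 + sqrt(0**2 + (-1)**2))) + (4 + 28)*(-29) = (-32 + (-3 + sqrt(0 + 1))) + 32*(-29) = (-32 + (-3 + sqrt(1))) - 928 = (-32 + (-3 + 1)) - 928 = (-32 - 2) - 928 = -34 - 928 = -962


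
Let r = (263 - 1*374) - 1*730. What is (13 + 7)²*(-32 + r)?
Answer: -349200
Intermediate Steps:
r = -841 (r = (263 - 374) - 730 = -111 - 730 = -841)
(13 + 7)²*(-32 + r) = (13 + 7)²*(-32 - 841) = 20²*(-873) = 400*(-873) = -349200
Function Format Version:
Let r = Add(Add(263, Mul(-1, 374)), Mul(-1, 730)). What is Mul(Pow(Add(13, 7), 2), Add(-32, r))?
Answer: -349200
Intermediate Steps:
r = -841 (r = Add(Add(263, -374), -730) = Add(-111, -730) = -841)
Mul(Pow(Add(13, 7), 2), Add(-32, r)) = Mul(Pow(Add(13, 7), 2), Add(-32, -841)) = Mul(Pow(20, 2), -873) = Mul(400, -873) = -349200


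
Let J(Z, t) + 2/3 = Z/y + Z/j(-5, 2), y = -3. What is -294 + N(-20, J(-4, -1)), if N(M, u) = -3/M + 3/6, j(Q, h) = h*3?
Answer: -5867/20 ≈ -293.35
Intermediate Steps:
j(Q, h) = 3*h
J(Z, t) = -2/3 - Z/6 (J(Z, t) = -2/3 + (Z/(-3) + Z/((3*2))) = -2/3 + (Z*(-1/3) + Z/6) = -2/3 + (-Z/3 + Z*(1/6)) = -2/3 + (-Z/3 + Z/6) = -2/3 - Z/6)
N(M, u) = 1/2 - 3/M (N(M, u) = -3/M + 3*(1/6) = -3/M + 1/2 = 1/2 - 3/M)
-294 + N(-20, J(-4, -1)) = -294 + (1/2)*(-6 - 20)/(-20) = -294 + (1/2)*(-1/20)*(-26) = -294 + 13/20 = -5867/20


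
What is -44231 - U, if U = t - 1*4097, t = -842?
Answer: -39292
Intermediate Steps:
U = -4939 (U = -842 - 1*4097 = -842 - 4097 = -4939)
-44231 - U = -44231 - 1*(-4939) = -44231 + 4939 = -39292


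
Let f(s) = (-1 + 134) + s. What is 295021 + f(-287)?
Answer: 294867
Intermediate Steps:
f(s) = 133 + s
295021 + f(-287) = 295021 + (133 - 287) = 295021 - 154 = 294867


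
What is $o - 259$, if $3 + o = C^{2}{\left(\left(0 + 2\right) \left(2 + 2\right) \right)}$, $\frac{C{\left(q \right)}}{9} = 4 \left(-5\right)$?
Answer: $32138$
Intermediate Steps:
$C{\left(q \right)} = -180$ ($C{\left(q \right)} = 9 \cdot 4 \left(-5\right) = 9 \left(-20\right) = -180$)
$o = 32397$ ($o = -3 + \left(-180\right)^{2} = -3 + 32400 = 32397$)
$o - 259 = 32397 - 259 = 32138$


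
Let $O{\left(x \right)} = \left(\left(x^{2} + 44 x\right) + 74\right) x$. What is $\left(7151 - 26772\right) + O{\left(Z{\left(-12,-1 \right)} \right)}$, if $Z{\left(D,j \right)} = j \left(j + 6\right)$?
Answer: $-19016$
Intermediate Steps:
$Z{\left(D,j \right)} = j \left(6 + j\right)$
$O{\left(x \right)} = x \left(74 + x^{2} + 44 x\right)$ ($O{\left(x \right)} = \left(74 + x^{2} + 44 x\right) x = x \left(74 + x^{2} + 44 x\right)$)
$\left(7151 - 26772\right) + O{\left(Z{\left(-12,-1 \right)} \right)} = \left(7151 - 26772\right) + - (6 - 1) \left(74 + \left(- (6 - 1)\right)^{2} + 44 \left(- (6 - 1)\right)\right) = -19621 + \left(-1\right) 5 \left(74 + \left(\left(-1\right) 5\right)^{2} + 44 \left(\left(-1\right) 5\right)\right) = -19621 - 5 \left(74 + \left(-5\right)^{2} + 44 \left(-5\right)\right) = -19621 - 5 \left(74 + 25 - 220\right) = -19621 - -605 = -19621 + 605 = -19016$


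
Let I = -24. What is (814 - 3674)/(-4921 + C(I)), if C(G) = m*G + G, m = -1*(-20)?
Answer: 572/1085 ≈ 0.52719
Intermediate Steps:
m = 20
C(G) = 21*G (C(G) = 20*G + G = 21*G)
(814 - 3674)/(-4921 + C(I)) = (814 - 3674)/(-4921 + 21*(-24)) = -2860/(-4921 - 504) = -2860/(-5425) = -2860*(-1/5425) = 572/1085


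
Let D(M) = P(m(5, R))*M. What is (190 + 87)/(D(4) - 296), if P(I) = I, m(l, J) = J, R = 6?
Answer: -277/272 ≈ -1.0184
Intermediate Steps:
D(M) = 6*M
(190 + 87)/(D(4) - 296) = (190 + 87)/(6*4 - 296) = 277/(24 - 296) = 277/(-272) = 277*(-1/272) = -277/272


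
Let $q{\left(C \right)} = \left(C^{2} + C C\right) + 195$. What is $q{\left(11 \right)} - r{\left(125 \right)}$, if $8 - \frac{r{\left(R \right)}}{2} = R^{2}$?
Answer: $31671$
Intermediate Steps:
$r{\left(R \right)} = 16 - 2 R^{2}$
$q{\left(C \right)} = 195 + 2 C^{2}$ ($q{\left(C \right)} = \left(C^{2} + C^{2}\right) + 195 = 2 C^{2} + 195 = 195 + 2 C^{2}$)
$q{\left(11 \right)} - r{\left(125 \right)} = \left(195 + 2 \cdot 11^{2}\right) - \left(16 - 2 \cdot 125^{2}\right) = \left(195 + 2 \cdot 121\right) - \left(16 - 31250\right) = \left(195 + 242\right) - \left(16 - 31250\right) = 437 - -31234 = 437 + 31234 = 31671$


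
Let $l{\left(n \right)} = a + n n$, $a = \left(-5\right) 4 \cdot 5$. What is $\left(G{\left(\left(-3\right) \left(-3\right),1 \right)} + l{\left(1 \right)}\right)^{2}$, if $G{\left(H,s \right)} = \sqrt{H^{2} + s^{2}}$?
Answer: $\left(99 - \sqrt{82}\right)^{2} \approx 8090.0$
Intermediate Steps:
$a = -100$ ($a = \left(-20\right) 5 = -100$)
$l{\left(n \right)} = -100 + n^{2}$ ($l{\left(n \right)} = -100 + n n = -100 + n^{2}$)
$\left(G{\left(\left(-3\right) \left(-3\right),1 \right)} + l{\left(1 \right)}\right)^{2} = \left(\sqrt{\left(\left(-3\right) \left(-3\right)\right)^{2} + 1^{2}} - \left(100 - 1^{2}\right)\right)^{2} = \left(\sqrt{9^{2} + 1} + \left(-100 + 1\right)\right)^{2} = \left(\sqrt{81 + 1} - 99\right)^{2} = \left(\sqrt{82} - 99\right)^{2} = \left(-99 + \sqrt{82}\right)^{2}$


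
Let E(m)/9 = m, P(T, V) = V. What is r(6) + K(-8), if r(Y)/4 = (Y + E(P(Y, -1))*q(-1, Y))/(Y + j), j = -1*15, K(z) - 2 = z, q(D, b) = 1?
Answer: -14/3 ≈ -4.6667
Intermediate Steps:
K(z) = 2 + z
j = -15
E(m) = 9*m
r(Y) = 4*(-9 + Y)/(-15 + Y) (r(Y) = 4*((Y + (9*(-1))*1)/(Y - 15)) = 4*((Y - 9*1)/(-15 + Y)) = 4*((Y - 9)/(-15 + Y)) = 4*((-9 + Y)/(-15 + Y)) = 4*(-9 + Y)/(-15 + Y))
r(6) + K(-8) = 4*(-9 + 6)/(-15 + 6) + (2 - 8) = 4*(-3)/(-9) - 6 = 4*(-⅑)*(-3) - 6 = 4/3 - 6 = -14/3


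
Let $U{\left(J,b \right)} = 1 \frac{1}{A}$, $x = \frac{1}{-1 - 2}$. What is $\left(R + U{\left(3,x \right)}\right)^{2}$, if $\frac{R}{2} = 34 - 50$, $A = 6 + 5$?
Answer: $\frac{123201}{121} \approx 1018.2$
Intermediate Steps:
$x = - \frac{1}{3}$ ($x = \frac{1}{-3} = - \frac{1}{3} \approx -0.33333$)
$A = 11$
$U{\left(J,b \right)} = \frac{1}{11}$ ($U{\left(J,b \right)} = 1 \cdot \frac{1}{11} = \frac{1}{11}$)
$R = -32$ ($R = 2 \left(34 - 50\right) = 2 \left(-16\right) = -32$)
$\left(R + U{\left(3,x \right)}\right)^{2} = \left(-32 + \frac{1}{11}\right)^{2} = \left(- \frac{351}{11}\right)^{2} = \frac{123201}{121}$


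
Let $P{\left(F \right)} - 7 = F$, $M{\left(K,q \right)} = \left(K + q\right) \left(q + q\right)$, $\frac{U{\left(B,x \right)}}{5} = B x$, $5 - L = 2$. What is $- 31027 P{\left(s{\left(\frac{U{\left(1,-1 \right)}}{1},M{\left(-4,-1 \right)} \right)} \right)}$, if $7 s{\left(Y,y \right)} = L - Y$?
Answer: $- \frac{1768539}{7} \approx -2.5265 \cdot 10^{5}$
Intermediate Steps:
$L = 3$ ($L = 5 - 2 = 3$)
$U{\left(B,x \right)} = 5 B x$
$M{\left(K,q \right)} = 2 q \left(K + q\right)$ ($M{\left(K,q \right)} = \left(K + q\right) 2 q = 2 q \left(K + q\right)$)
$s{\left(Y,y \right)} = \frac{3}{7} - \frac{Y}{7}$ ($s{\left(Y,y \right)} = \frac{3 - Y}{7} = \frac{3}{7} - \frac{Y}{7}$)
$P{\left(F \right)} = 7 + F$
$- 31027 P{\left(s{\left(\frac{U{\left(1,-1 \right)}}{1},M{\left(-4,-1 \right)} \right)} \right)} = - 31027 \left(7 - \left(- \frac{3}{7} + \frac{5 \cdot 1 \left(-1\right) 1^{-1}}{7}\right)\right) = - 31027 \left(7 - \left(- \frac{3}{7} + \frac{\left(-5\right) 1}{7}\right)\right) = - 31027 \left(7 + \left(\frac{3}{7} - - \frac{5}{7}\right)\right) = - 31027 \left(7 + \left(\frac{3}{7} + \frac{5}{7}\right)\right) = - 31027 \left(7 + \frac{8}{7}\right) = \left(-31027\right) \frac{57}{7} = - \frac{1768539}{7}$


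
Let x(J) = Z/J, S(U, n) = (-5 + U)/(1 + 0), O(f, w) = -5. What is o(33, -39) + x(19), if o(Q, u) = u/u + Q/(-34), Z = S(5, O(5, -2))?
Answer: 1/34 ≈ 0.029412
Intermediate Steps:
S(U, n) = -5 + U (S(U, n) = (-5 + U)/1 = (-5 + U)*1 = -5 + U)
Z = 0 (Z = -5 + 5 = 0)
o(Q, u) = 1 - Q/34 (o(Q, u) = 1 + Q*(-1/34) = 1 - Q/34)
x(J) = 0 (x(J) = 0/J = 0)
o(33, -39) + x(19) = (1 - 1/34*33) + 0 = (1 - 33/34) + 0 = 1/34 + 0 = 1/34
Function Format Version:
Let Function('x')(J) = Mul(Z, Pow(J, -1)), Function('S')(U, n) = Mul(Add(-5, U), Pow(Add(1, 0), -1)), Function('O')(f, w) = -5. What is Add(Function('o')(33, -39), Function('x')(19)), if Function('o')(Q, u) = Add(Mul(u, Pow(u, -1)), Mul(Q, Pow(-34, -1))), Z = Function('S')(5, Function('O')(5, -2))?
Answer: Rational(1, 34) ≈ 0.029412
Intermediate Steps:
Function('S')(U, n) = Add(-5, U) (Function('S')(U, n) = Mul(Add(-5, U), Pow(1, -1)) = Mul(Add(-5, U), 1) = Add(-5, U))
Z = 0 (Z = Add(-5, 5) = 0)
Function('o')(Q, u) = Add(1, Mul(Rational(-1, 34), Q)) (Function('o')(Q, u) = Add(1, Mul(Q, Rational(-1, 34))) = Add(1, Mul(Rational(-1, 34), Q)))
Function('x')(J) = 0 (Function('x')(J) = Mul(0, Pow(J, -1)) = 0)
Add(Function('o')(33, -39), Function('x')(19)) = Add(Add(1, Mul(Rational(-1, 34), 33)), 0) = Add(Add(1, Rational(-33, 34)), 0) = Add(Rational(1, 34), 0) = Rational(1, 34)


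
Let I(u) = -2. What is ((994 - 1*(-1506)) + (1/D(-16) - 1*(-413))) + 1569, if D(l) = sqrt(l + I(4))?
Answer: 4482 - I*sqrt(2)/6 ≈ 4482.0 - 0.2357*I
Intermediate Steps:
D(l) = sqrt(-2 + l) (D(l) = sqrt(l - 2) = sqrt(-2 + l))
((994 - 1*(-1506)) + (1/D(-16) - 1*(-413))) + 1569 = ((994 - 1*(-1506)) + (1/(sqrt(-2 - 16)) - 1*(-413))) + 1569 = ((994 + 1506) + (1/(sqrt(-18)) + 413)) + 1569 = (2500 + (1/(3*I*sqrt(2)) + 413)) + 1569 = (2500 + (-I*sqrt(2)/6 + 413)) + 1569 = (2500 + (413 - I*sqrt(2)/6)) + 1569 = (2913 - I*sqrt(2)/6) + 1569 = 4482 - I*sqrt(2)/6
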